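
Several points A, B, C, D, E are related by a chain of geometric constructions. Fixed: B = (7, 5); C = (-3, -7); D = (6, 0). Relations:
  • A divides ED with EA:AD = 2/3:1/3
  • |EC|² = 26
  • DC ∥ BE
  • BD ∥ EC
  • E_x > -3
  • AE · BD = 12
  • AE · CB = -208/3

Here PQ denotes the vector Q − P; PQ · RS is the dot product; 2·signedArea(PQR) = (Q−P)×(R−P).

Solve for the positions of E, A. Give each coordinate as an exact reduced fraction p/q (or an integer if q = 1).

A = (10/3, -2/3)
E = (-2, -2)

1. E_x = -2  [BD ∥ EC ∩ DC ∥ BE]
2. E_y = -2  [BD ∥ EC ∩ DC ∥ BE]
   → E = (-2, -2)
3. A_x = 10/3  [A divides ED with EA:AD = 2/3:1/3]
4. A_y = -2/3  [A divides ED with EA:AD = 2/3:1/3]
   → A = (10/3, -2/3)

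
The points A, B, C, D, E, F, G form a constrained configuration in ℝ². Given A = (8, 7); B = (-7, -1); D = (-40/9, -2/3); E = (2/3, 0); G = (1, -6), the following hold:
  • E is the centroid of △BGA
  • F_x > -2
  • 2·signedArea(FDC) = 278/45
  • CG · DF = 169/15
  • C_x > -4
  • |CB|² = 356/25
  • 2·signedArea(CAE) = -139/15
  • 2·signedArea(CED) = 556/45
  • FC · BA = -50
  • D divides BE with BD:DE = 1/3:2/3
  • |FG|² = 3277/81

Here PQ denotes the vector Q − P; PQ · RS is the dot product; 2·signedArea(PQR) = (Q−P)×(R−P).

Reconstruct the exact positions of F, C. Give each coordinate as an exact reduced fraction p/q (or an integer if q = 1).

1. C_x = -19/5  [2·signedArea(CED) = 556/45 ∩ 2·signedArea(CAE) = -139/15]
2. C_y = -3  [2·signedArea(CED) = 556/45 ∩ 2·signedArea(CAE) = -139/15]
   → C = (-19/5, -3)
3. F_x = -17/9  [2·signedArea(FDC) = 278/45 ∩ CG · DF = 169/15]
4. F_y = -1/3  [2·signedArea(FDC) = 278/45 ∩ CG · DF = 169/15]
   → F = (-17/9, -1/3)

C = (-19/5, -3)
F = (-17/9, -1/3)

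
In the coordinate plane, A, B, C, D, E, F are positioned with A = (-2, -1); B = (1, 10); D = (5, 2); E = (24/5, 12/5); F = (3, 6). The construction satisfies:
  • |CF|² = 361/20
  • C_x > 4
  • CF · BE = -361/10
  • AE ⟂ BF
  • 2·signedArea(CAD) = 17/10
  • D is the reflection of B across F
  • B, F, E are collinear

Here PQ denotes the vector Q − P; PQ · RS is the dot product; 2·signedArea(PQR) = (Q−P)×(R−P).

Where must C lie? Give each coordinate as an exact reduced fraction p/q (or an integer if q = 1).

C = (49/10, 11/5)

1. C_x = 49/10  [CF · BE = -361/10 ∩ 2·signedArea(CAD) = 17/10]
2. C_y = 11/5  [CF · BE = -361/10 ∩ 2·signedArea(CAD) = 17/10]
   → C = (49/10, 11/5)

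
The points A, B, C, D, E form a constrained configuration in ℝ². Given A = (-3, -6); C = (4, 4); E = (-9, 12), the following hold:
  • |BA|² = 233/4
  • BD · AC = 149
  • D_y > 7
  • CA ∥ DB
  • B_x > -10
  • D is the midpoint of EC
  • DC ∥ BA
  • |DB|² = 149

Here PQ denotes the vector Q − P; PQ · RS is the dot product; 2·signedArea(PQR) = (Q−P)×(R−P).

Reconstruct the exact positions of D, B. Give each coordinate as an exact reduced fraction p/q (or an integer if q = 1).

1. D_x = -5/2  [D is the midpoint of EC]
2. D_y = 8  [D is the midpoint of EC]
   → D = (-5/2, 8)
3. B_x = -19/2  [DC ∥ BA ∩ CA ∥ DB]
4. B_y = -2  [DC ∥ BA ∩ CA ∥ DB]
   → B = (-19/2, -2)

B = (-19/2, -2)
D = (-5/2, 8)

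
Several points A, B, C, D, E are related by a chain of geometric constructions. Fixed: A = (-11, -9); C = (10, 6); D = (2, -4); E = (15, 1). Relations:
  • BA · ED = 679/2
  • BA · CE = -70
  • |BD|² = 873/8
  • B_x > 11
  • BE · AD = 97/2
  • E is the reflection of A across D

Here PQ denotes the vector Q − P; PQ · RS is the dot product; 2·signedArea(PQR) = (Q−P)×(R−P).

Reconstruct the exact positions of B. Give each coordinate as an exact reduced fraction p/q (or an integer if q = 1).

1. B_x = 47/4  [BA · ED = 679/2 ∩ BA · CE = -70]
2. B_y = -1/4  [BA · ED = 679/2 ∩ BA · CE = -70]
   → B = (47/4, -1/4)

B = (47/4, -1/4)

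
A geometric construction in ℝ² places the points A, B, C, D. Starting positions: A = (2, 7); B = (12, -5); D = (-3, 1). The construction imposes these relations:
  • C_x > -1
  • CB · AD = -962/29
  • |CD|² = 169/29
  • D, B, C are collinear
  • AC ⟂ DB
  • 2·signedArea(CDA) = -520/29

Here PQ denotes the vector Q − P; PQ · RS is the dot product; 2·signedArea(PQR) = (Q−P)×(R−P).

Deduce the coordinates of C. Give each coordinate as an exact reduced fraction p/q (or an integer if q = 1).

1. C_x = -22/29  [D, B, C are collinear ∩ AC ⟂ DB]
2. C_y = 3/29  [D, B, C are collinear ∩ AC ⟂ DB]
   → C = (-22/29, 3/29)

C = (-22/29, 3/29)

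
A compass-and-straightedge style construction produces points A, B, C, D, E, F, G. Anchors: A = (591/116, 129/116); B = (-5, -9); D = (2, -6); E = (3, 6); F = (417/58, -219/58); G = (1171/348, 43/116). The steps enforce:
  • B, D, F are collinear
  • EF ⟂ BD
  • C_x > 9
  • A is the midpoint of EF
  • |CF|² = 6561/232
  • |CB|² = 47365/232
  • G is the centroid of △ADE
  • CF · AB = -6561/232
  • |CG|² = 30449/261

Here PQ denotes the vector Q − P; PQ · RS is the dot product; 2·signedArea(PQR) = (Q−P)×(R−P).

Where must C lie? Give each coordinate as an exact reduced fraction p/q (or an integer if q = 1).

1. C_x = 1077/116  [line 1171/116·x + 1173/116·y + -1419/232 = 0 ∩ |CB|² = 47365/232]
2. C_y = -1005/116  [line 1171/116·x + 1173/116·y + -1419/232 = 0 ∩ |CB|² = 47365/232]
   → C = (1077/116, -1005/116)

C = (1077/116, -1005/116)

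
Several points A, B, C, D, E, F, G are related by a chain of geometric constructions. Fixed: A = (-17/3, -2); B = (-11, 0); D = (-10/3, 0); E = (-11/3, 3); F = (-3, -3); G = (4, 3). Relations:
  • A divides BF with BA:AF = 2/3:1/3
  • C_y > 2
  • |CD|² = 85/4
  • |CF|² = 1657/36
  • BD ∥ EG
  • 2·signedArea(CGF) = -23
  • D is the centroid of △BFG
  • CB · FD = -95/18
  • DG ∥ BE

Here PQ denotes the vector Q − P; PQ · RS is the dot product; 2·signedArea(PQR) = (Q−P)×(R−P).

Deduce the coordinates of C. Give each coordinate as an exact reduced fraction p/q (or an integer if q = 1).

C = (1/6, 3)

1. C_x = 1/6  [CB · FD = -95/18 ∩ 2·signedArea(CGF) = -23]
2. C_y = 3  [CB · FD = -95/18 ∩ 2·signedArea(CGF) = -23]
   → C = (1/6, 3)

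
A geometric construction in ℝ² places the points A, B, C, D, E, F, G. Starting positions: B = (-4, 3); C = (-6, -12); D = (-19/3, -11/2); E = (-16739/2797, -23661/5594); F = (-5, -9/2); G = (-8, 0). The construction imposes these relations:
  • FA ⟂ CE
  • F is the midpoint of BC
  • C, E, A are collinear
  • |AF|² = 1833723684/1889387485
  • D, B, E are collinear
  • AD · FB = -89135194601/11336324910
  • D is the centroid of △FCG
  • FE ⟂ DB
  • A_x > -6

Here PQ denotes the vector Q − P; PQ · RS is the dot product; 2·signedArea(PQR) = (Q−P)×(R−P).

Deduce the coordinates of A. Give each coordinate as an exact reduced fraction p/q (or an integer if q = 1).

1. A_x = -11308281299/1889387485  [C, E, A are collinear ∩ FA ⟂ CE]
2. A_y = -16997121981/3778774970  [C, E, A are collinear ∩ FA ⟂ CE]
   → A = (-11308281299/1889387485, -16997121981/3778774970)

A = (-11308281299/1889387485, -16997121981/3778774970)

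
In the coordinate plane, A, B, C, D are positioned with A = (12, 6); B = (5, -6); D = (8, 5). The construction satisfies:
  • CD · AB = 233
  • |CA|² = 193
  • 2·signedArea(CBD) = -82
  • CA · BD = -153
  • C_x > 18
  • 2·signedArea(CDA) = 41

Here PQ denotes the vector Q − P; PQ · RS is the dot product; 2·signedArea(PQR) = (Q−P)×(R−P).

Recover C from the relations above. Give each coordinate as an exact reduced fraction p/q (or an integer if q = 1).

C = (19, 18)

1. C_x = 19  [2·signedArea(CBD) = -82 ∩ CA · BD = -153]
2. C_y = 18  [2·signedArea(CBD) = -82 ∩ CA · BD = -153]
   → C = (19, 18)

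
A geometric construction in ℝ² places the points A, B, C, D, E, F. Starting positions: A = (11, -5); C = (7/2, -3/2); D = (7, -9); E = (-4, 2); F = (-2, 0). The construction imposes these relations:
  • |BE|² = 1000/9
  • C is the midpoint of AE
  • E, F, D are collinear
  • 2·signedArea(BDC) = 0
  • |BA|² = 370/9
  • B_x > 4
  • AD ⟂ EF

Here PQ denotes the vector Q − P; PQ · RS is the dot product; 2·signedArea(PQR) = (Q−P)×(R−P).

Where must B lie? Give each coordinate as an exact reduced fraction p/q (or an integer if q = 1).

1. B_x = 14/3  [line -15/2·x + -7/2·y + 21 = 0 ∩ |BE|² = 1000/9]
2. B_y = -4  [line -15/2·x + -7/2·y + 21 = 0 ∩ |BE|² = 1000/9]
   → B = (14/3, -4)

B = (14/3, -4)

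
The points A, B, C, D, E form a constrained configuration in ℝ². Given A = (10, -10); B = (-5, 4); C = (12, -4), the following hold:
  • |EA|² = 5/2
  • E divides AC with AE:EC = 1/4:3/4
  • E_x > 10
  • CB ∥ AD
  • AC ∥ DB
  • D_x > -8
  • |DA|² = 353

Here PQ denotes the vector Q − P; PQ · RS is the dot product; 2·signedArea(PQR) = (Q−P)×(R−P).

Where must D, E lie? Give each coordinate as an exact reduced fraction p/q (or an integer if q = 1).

D = (-7, -2)
E = (21/2, -17/2)

1. D_x = -7  [AC ∥ DB ∩ CB ∥ AD]
2. D_y = -2  [AC ∥ DB ∩ CB ∥ AD]
   → D = (-7, -2)
3. E_x = 21/2  [E divides AC with AE:EC = 1/4:3/4]
4. E_y = -17/2  [E divides AC with AE:EC = 1/4:3/4]
   → E = (21/2, -17/2)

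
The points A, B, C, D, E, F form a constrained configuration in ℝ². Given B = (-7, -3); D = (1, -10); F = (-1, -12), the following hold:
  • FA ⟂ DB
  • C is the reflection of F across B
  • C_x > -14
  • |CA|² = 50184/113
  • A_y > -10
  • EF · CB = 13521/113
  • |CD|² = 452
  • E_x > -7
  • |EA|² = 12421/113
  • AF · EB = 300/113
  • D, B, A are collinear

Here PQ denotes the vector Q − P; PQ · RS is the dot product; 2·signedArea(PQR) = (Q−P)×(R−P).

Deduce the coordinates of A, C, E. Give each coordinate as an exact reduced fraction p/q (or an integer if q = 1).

A = (97/113, -1116/113)
C = (-13, 6)
E = (-721/113, -259/113)

1. A_x = 97/113  [D, B, A are collinear ∩ FA ⟂ DB]
2. A_y = -1116/113  [D, B, A are collinear ∩ FA ⟂ DB]
   → A = (97/113, -1116/113)
3. C_x = -13  [C is the reflection of F across B]
4. C_y = 6  [C is the reflection of F across B]
   → C = (-13, 6)
5. E_x = -721/113  [EF · CB = 13521/113 ∩ AF · EB = 300/113]
6. E_y = -259/113  [EF · CB = 13521/113 ∩ AF · EB = 300/113]
   → E = (-721/113, -259/113)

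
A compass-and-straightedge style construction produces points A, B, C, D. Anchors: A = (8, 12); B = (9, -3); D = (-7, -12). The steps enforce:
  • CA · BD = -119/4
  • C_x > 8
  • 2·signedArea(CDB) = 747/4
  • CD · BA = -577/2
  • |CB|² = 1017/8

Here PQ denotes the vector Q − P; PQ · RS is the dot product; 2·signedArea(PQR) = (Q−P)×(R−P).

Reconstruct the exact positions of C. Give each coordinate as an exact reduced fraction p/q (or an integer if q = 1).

1. C_x = 33/4  [CA · BD = -119/4 ∩ CD · BA = -577/2]
2. C_y = 33/4  [CA · BD = -119/4 ∩ CD · BA = -577/2]
   → C = (33/4, 33/4)

C = (33/4, 33/4)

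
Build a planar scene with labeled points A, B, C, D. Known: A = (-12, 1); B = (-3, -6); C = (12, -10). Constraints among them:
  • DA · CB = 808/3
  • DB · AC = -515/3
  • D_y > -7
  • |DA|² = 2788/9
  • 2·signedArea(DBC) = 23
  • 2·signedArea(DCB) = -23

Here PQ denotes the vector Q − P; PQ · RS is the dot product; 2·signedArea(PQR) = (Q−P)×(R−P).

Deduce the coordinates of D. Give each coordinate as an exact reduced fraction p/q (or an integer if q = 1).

D = (4, -19/3)

1. D_x = 4  [2·signedArea(DCB) = -23 ∩ DB · AC = -515/3]
2. D_y = -19/3  [2·signedArea(DCB) = -23 ∩ DB · AC = -515/3]
   → D = (4, -19/3)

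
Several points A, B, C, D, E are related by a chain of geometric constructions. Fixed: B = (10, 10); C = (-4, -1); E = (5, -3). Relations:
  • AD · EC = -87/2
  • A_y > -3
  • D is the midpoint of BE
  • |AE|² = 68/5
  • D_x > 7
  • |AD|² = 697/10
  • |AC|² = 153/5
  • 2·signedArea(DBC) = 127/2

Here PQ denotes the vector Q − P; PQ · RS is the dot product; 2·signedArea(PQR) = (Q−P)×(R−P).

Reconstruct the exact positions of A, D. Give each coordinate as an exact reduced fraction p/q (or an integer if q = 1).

1. D_x = 15/2  [D is the midpoint of BE]
2. D_y = 7/2  [D is the midpoint of BE]
   → D = (15/2, 7/2)
3. A_x = 7/5  [line 9·x + -2·y + -17 = 0 ∩ |AC|² = 153/5]
4. A_y = -11/5  [line 9·x + -2·y + -17 = 0 ∩ |AC|² = 153/5]
   → A = (7/5, -11/5)

A = (7/5, -11/5)
D = (15/2, 7/2)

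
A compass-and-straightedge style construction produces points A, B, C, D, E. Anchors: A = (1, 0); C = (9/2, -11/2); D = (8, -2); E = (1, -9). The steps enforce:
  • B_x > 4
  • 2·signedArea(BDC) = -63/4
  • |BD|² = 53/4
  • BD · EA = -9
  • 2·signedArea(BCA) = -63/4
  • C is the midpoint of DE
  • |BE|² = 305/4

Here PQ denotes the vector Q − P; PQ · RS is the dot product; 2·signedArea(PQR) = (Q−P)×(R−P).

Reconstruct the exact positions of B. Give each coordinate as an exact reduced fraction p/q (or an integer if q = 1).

1. B_x = 9/2  [2·signedArea(BDC) = -63/4 ∩ 2·signedArea(BCA) = -63/4]
2. B_y = -1  [2·signedArea(BDC) = -63/4 ∩ 2·signedArea(BCA) = -63/4]
   → B = (9/2, -1)

B = (9/2, -1)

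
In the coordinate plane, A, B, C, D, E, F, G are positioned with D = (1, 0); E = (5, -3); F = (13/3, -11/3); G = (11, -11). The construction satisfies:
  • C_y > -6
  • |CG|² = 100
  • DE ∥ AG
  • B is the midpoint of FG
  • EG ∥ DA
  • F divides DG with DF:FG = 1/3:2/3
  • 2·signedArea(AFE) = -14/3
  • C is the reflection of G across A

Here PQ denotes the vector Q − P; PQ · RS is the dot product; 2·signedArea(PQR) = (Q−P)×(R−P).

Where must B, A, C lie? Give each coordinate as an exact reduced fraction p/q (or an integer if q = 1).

1. B_x = 23/3  [B is the midpoint of FG]
2. B_y = -22/3  [B is the midpoint of FG]
   → B = (23/3, -22/3)
3. A_x = 7  [DE ∥ AG ∩ EG ∥ DA]
4. A_y = -8  [DE ∥ AG ∩ EG ∥ DA]
   → A = (7, -8)
5. C_x = 3  [C is the reflection of G across A]
6. C_y = -5  [C is the reflection of G across A]
   → C = (3, -5)

A = (7, -8)
B = (23/3, -22/3)
C = (3, -5)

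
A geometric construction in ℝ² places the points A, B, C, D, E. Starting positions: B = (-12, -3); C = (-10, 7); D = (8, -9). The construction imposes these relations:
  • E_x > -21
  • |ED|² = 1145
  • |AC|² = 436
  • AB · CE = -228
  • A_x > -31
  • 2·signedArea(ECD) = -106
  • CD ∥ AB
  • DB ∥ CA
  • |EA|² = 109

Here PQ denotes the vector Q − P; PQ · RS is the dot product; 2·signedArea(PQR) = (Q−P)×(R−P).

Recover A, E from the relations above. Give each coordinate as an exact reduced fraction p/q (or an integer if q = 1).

1. A_x = -30  [CD ∥ AB ∩ DB ∥ CA]
2. A_y = 13  [CD ∥ AB ∩ DB ∥ CA]
   → A = (-30, 13)
3. E_x = -20  [2·signedArea(ECD) = -106 ∩ AB · CE = -228]
4. E_y = 10  [2·signedArea(ECD) = -106 ∩ AB · CE = -228]
   → E = (-20, 10)

A = (-30, 13)
E = (-20, 10)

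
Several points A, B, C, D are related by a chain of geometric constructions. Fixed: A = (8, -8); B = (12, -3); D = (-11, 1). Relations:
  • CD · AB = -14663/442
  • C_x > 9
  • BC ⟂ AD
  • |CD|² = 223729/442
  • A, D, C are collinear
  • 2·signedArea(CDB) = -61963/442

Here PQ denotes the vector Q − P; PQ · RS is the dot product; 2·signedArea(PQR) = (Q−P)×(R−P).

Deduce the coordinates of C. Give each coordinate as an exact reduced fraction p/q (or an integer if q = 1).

1. C_x = 4125/442  [A, D, C are collinear ∩ BC ⟂ AD]
2. C_y = -3815/442  [A, D, C are collinear ∩ BC ⟂ AD]
   → C = (4125/442, -3815/442)

C = (4125/442, -3815/442)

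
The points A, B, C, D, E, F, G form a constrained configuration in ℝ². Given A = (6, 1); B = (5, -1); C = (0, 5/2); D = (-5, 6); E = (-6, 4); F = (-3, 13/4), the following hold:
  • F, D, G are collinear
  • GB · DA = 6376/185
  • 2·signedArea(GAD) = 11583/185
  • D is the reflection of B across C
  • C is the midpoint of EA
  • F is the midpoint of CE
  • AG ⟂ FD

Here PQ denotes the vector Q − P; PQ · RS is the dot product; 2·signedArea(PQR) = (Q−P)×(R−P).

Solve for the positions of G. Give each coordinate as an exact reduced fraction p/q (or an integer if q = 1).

1. G_x = 219/185  [F, D, G are collinear ∩ AG ⟂ FD]
2. G_y = -463/185  [F, D, G are collinear ∩ AG ⟂ FD]
   → G = (219/185, -463/185)

G = (219/185, -463/185)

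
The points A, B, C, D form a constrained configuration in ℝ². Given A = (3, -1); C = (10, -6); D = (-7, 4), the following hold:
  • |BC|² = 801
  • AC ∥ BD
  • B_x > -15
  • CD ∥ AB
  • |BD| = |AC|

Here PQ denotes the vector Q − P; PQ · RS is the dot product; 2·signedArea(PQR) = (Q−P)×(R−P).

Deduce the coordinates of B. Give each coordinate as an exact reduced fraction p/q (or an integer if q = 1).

B = (-14, 9)

1. B_x = -14  [AC ∥ BD ∩ CD ∥ AB]
2. B_y = 9  [AC ∥ BD ∩ CD ∥ AB]
   → B = (-14, 9)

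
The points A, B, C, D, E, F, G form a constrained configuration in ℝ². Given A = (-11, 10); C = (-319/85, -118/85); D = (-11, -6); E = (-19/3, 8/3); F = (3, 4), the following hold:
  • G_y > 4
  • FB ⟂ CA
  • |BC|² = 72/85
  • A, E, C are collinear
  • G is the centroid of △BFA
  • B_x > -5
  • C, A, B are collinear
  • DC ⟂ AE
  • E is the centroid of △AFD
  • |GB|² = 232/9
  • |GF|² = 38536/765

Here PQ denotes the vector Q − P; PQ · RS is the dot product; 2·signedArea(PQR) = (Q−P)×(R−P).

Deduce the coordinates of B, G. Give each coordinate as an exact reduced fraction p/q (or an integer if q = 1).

B = (-361/85, -52/85)
G = (-347/85, 1138/255)

1. B_x = -361/85  [C, A, B are collinear ∩ FB ⟂ CA]
2. B_y = -52/85  [C, A, B are collinear ∩ FB ⟂ CA]
   → B = (-361/85, -52/85)
3. G_x = -347/85  [G is the centroid of △BFA]
4. G_y = 1138/255  [G is the centroid of △BFA]
   → G = (-347/85, 1138/255)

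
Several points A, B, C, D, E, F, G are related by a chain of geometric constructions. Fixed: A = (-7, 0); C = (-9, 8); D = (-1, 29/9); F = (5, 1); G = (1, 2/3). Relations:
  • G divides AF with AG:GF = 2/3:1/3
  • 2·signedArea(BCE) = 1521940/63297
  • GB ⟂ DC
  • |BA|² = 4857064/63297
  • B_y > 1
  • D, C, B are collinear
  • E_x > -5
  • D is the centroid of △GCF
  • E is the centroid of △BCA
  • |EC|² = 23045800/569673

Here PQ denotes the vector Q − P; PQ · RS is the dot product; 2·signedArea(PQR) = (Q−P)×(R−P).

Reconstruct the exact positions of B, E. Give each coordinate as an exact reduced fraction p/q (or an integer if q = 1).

1. B_x = 11247/7033  [D, C, B are collinear ∩ GB ⟂ DC]
2. B_y = 35234/21099  [D, C, B are collinear ∩ GB ⟂ DC]
   → B = (11247/7033, 35234/21099)
3. E_x = -101281/21099  [E is the centroid of △BCA]
4. E_y = 204026/63297  [E is the centroid of △BCA]
   → E = (-101281/21099, 204026/63297)

B = (11247/7033, 35234/21099)
E = (-101281/21099, 204026/63297)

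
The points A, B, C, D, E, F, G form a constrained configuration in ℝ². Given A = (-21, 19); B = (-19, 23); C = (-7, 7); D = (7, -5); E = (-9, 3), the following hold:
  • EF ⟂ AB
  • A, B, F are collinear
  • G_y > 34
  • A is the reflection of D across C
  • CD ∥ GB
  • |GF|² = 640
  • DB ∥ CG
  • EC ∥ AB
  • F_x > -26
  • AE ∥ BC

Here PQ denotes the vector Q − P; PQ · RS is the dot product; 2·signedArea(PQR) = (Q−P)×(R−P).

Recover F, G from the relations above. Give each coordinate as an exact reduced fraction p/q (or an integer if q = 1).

F = (-25, 11)
G = (-33, 35)

1. F_x = -25  [A, B, F are collinear ∩ EF ⟂ AB]
2. F_y = 11  [A, B, F are collinear ∩ EF ⟂ AB]
   → F = (-25, 11)
3. G_x = -33  [CD ∥ GB ∩ DB ∥ CG]
4. G_y = 35  [CD ∥ GB ∩ DB ∥ CG]
   → G = (-33, 35)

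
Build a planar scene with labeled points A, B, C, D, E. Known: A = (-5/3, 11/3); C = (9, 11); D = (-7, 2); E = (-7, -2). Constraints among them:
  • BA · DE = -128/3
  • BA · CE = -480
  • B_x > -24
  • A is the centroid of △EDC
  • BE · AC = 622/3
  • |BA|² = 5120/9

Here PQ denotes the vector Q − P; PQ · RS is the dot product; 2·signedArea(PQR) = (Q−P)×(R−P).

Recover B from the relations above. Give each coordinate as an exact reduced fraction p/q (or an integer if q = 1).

B = (-23, -7)

1. B_x = -23  [BE · AC = 622/3 ∩ BA · CE = -480]
2. B_y = -7  [BE · AC = 622/3 ∩ BA · CE = -480]
   → B = (-23, -7)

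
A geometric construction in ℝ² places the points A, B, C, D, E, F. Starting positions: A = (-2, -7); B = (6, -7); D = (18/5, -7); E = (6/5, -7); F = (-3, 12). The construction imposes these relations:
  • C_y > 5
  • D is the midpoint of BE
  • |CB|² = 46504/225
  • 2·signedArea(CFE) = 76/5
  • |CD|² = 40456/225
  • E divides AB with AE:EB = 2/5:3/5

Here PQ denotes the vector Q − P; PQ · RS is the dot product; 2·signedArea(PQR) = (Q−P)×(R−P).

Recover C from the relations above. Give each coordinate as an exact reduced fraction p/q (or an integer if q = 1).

1. C_x = -4/5  [line 19·x + 21/5·y + -43/5 = 0 ∩ |CB|² = 46504/225]
2. C_y = 17/3  [line 19·x + 21/5·y + -43/5 = 0 ∩ |CB|² = 46504/225]
   → C = (-4/5, 17/3)

C = (-4/5, 17/3)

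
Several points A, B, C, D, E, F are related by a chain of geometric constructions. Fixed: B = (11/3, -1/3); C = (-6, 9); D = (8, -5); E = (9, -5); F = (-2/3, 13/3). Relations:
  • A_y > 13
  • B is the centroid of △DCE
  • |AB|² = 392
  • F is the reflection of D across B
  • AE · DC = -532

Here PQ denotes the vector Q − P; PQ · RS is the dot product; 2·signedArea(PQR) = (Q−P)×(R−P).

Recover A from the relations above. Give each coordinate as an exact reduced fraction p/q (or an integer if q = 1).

1. A_x = -31/3  [line 14·x + -14·y + 336 = 0 ∩ |AB|² = 392]
2. A_y = 41/3  [line 14·x + -14·y + 336 = 0 ∩ |AB|² = 392]
   → A = (-31/3, 41/3)

A = (-31/3, 41/3)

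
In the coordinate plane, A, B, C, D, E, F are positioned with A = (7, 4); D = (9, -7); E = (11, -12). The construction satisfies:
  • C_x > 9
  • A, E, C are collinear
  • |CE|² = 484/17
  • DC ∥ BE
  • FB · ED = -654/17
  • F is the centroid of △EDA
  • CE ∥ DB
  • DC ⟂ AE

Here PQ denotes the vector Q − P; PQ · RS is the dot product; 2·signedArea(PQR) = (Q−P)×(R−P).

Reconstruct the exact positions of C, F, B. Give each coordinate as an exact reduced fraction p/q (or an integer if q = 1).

B = (175/17, -207/17)
C = (165/17, -116/17)
F = (9, -5)

1. C_x = 165/17  [A, E, C are collinear ∩ DC ⟂ AE]
2. C_y = -116/17  [A, E, C are collinear ∩ DC ⟂ AE]
   → C = (165/17, -116/17)
3. F_x = 9  [F is the centroid of △EDA]
4. F_y = -5  [F is the centroid of △EDA]
   → F = (9, -5)
5. B_x = 175/17  [DC ∥ BE ∩ CE ∥ DB]
6. B_y = -207/17  [DC ∥ BE ∩ CE ∥ DB]
   → B = (175/17, -207/17)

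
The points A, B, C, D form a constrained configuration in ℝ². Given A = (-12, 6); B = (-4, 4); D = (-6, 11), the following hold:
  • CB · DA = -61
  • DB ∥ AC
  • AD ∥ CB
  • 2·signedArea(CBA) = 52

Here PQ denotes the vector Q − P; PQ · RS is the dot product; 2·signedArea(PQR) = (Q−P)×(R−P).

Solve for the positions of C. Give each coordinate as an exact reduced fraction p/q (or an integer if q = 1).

C = (-10, -1)

1. C_x = -10  [AD ∥ CB ∩ DB ∥ AC]
2. C_y = -1  [AD ∥ CB ∩ DB ∥ AC]
   → C = (-10, -1)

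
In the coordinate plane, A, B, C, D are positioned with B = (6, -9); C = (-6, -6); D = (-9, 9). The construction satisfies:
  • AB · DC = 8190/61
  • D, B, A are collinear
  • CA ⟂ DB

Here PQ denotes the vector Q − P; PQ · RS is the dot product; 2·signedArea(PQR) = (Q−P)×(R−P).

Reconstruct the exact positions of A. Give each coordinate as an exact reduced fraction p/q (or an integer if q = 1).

1. A_x = -24/61  [D, B, A are collinear ∩ CA ⟂ DB]
2. A_y = -81/61  [D, B, A are collinear ∩ CA ⟂ DB]
   → A = (-24/61, -81/61)

A = (-24/61, -81/61)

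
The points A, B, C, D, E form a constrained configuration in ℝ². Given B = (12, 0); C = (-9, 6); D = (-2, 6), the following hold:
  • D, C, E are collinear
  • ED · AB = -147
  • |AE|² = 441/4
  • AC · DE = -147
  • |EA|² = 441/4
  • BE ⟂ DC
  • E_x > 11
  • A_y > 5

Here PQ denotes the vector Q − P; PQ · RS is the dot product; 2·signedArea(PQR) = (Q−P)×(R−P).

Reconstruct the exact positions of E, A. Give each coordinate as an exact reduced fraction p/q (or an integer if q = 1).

1. E_x = 12  [D, C, E are collinear ∩ BE ⟂ DC]
2. E_y = 6  [D, C, E are collinear ∩ BE ⟂ DC]
   → E = (12, 6)
3. A_x = 3/2  [AC · DE = -147]
4. A_y = 6  [|AE|² = 441/4]
   → A = (3/2, 6)

A = (3/2, 6)
E = (12, 6)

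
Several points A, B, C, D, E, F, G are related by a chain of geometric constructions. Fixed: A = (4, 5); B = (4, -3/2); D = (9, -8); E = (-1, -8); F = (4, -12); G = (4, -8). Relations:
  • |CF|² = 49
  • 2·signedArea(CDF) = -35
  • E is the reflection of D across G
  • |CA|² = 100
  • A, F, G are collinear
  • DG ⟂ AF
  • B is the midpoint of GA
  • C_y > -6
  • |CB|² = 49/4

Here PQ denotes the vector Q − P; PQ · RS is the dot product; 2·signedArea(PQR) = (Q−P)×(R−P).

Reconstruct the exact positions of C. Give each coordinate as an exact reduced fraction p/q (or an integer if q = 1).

1. C_x = 4  [line 4·x + -5·y + -41 = 0 ∩ |CF|² = 49]
2. C_y = -5  [line 4·x + -5·y + -41 = 0 ∩ |CF|² = 49]
   → C = (4, -5)

C = (4, -5)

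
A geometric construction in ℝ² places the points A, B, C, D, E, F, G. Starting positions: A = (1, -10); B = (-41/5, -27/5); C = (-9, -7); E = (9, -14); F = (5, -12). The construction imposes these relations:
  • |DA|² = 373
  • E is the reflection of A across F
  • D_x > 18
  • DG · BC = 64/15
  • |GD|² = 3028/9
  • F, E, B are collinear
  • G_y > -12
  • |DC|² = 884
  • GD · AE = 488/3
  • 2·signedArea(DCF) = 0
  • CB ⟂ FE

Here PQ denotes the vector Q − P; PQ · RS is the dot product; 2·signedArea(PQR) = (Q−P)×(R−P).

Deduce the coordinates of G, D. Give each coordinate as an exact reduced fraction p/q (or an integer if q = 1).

1. D_x = 19  [line 5·x + 14·y + 143 = 0 ∩ |DC|² = 884]
2. D_y = -17  [line 5·x + 14·y + 143 = 0 ∩ |DC|² = 884]
   → D = (19, -17)
3. G_x = 5/3  [GD · AE = 488/3 ∩ DG · BC = 64/15]
4. G_y = -11  [GD · AE = 488/3 ∩ DG · BC = 64/15]
   → G = (5/3, -11)

D = (19, -17)
G = (5/3, -11)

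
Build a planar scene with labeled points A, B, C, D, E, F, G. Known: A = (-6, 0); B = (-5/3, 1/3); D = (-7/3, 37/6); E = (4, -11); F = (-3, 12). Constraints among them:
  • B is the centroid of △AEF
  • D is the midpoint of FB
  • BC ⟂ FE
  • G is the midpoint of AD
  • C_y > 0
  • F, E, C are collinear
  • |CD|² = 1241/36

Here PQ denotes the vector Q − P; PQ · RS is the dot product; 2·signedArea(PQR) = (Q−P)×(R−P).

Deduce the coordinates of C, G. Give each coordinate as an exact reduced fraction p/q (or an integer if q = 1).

1. C_x = 37/102  [F, E, C are collinear ∩ BC ⟂ FE]
2. C_y = 97/102  [F, E, C are collinear ∩ BC ⟂ FE]
   → C = (37/102, 97/102)
3. G_x = -25/6  [G is the midpoint of AD]
4. G_y = 37/12  [G is the midpoint of AD]
   → G = (-25/6, 37/12)

C = (37/102, 97/102)
G = (-25/6, 37/12)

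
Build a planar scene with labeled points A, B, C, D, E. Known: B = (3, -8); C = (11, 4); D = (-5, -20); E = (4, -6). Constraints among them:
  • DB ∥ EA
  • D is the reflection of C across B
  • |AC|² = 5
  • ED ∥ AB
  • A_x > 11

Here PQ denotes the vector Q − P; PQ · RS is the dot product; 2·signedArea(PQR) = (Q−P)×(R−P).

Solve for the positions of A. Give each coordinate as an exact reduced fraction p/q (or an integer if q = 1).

A = (12, 6)

1. A_x = 12  [ED ∥ AB ∩ DB ∥ EA]
2. A_y = 6  [ED ∥ AB ∩ DB ∥ EA]
   → A = (12, 6)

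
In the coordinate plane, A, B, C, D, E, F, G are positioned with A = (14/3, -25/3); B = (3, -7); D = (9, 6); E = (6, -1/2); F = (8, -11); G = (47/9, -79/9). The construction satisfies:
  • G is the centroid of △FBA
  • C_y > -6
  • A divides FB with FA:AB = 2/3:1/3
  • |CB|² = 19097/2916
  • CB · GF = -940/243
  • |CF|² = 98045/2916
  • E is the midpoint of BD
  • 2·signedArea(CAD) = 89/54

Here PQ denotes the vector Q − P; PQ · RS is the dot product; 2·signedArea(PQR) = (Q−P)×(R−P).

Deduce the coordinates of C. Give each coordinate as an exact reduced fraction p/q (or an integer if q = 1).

C = (143/27, -317/54)

1. C_x = 143/27  [2·signedArea(CAD) = 89/54 ∩ CB · GF = -940/243]
2. C_y = -317/54  [2·signedArea(CAD) = 89/54 ∩ CB · GF = -940/243]
   → C = (143/27, -317/54)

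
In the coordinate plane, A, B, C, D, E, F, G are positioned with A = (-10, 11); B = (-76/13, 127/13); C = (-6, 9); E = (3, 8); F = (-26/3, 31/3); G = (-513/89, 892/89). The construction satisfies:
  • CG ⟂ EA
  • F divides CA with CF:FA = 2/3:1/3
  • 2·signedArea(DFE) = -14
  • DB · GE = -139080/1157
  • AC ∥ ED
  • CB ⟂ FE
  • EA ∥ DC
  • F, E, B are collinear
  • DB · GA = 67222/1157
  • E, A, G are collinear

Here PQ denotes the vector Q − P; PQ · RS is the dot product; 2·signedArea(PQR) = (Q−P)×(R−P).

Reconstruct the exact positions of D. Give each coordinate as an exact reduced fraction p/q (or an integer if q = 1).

1. D_x = 7  [EA ∥ DC ∩ AC ∥ ED]
2. D_y = 6  [EA ∥ DC ∩ AC ∥ ED]
   → D = (7, 6)

D = (7, 6)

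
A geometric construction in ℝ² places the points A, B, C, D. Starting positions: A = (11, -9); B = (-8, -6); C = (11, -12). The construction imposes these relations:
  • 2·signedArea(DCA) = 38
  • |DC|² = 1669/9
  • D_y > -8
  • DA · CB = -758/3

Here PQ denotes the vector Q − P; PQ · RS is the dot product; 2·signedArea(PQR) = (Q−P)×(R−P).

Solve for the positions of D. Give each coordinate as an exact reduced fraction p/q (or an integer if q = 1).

1. D_x = -5/3  [2·signedArea(DCA) = 38 ∩ DA · CB = -758/3]
2. D_y = -7  [2·signedArea(DCA) = 38 ∩ DA · CB = -758/3]
   → D = (-5/3, -7)

D = (-5/3, -7)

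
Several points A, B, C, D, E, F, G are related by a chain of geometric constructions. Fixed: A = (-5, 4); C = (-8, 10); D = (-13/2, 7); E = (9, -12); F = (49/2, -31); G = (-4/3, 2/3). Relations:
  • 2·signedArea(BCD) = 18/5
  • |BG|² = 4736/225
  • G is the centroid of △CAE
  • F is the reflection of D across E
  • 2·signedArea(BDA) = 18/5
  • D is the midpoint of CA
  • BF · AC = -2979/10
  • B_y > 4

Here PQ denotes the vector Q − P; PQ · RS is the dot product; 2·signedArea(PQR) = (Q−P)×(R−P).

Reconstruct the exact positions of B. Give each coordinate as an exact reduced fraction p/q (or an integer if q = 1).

1. B_x = -4  [2·signedArea(BDA) = 18/5 ∩ BF · AC = -2979/10]
2. B_y = 22/5  [2·signedArea(BDA) = 18/5 ∩ BF · AC = -2979/10]
   → B = (-4, 22/5)

B = (-4, 22/5)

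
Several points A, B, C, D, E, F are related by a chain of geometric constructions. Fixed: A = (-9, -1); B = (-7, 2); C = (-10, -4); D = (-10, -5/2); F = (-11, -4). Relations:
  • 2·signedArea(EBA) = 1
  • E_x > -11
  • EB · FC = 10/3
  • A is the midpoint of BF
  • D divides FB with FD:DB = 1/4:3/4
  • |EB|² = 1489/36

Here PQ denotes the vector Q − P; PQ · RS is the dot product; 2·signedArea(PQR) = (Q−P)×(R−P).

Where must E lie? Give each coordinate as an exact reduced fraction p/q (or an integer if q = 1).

E = (-31/3, -7/2)

1. E_x = -31/3  [2·signedArea(EBA) = 1 ∩ EB · FC = 10/3]
2. E_y = -7/2  [2·signedArea(EBA) = 1 ∩ EB · FC = 10/3]
   → E = (-31/3, -7/2)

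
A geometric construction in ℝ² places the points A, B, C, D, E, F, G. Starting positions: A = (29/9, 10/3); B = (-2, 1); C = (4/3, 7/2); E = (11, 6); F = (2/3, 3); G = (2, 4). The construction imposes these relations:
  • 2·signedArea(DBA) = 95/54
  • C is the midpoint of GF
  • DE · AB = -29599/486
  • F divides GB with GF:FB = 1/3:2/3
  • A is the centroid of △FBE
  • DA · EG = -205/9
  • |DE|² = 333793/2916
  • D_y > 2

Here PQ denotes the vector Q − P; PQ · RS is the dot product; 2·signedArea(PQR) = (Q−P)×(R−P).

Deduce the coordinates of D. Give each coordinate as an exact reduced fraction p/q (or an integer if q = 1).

1. D_x = 23/27  [DA · EG = -205/9 ∩ 2·signedArea(DBA) = 95/54]
2. D_y = 47/18  [DA · EG = -205/9 ∩ 2·signedArea(DBA) = 95/54]
   → D = (23/27, 47/18)

D = (23/27, 47/18)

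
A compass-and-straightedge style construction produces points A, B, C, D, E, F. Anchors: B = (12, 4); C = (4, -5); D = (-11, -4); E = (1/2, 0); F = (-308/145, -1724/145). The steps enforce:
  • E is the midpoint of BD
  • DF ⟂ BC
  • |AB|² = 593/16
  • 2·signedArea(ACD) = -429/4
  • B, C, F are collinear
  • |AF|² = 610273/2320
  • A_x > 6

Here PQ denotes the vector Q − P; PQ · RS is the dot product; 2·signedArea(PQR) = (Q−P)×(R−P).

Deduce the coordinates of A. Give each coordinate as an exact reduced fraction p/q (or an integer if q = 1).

A = (25/4, 2)

1. A_x = 25/4  [line -1·x + -15·y + 145/4 = 0 ∩ |AF|² = 610273/2320]
2. A_y = 2  [line -1·x + -15·y + 145/4 = 0 ∩ |AF|² = 610273/2320]
   → A = (25/4, 2)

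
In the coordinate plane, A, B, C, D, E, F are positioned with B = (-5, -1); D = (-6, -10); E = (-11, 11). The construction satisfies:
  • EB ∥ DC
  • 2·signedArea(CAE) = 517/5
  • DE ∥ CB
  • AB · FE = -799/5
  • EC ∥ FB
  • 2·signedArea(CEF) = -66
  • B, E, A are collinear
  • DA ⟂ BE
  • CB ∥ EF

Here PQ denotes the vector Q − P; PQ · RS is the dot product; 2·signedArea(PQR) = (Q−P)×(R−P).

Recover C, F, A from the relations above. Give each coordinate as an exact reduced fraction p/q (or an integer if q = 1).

1. C_x = 0  [DE ∥ CB ∩ EB ∥ DC]
2. C_y = -22  [DE ∥ CB ∩ EB ∥ DC]
   → C = (0, -22)
3. F_x = -16  [EC ∥ FB ∩ CB ∥ EF]
4. F_y = 32  [EC ∥ FB ∩ CB ∥ EF]
   → F = (-16, 32)
5. A_x = -8/5  [B, E, A are collinear ∩ DA ⟂ BE]
6. A_y = -39/5  [B, E, A are collinear ∩ DA ⟂ BE]
   → A = (-8/5, -39/5)

A = (-8/5, -39/5)
C = (0, -22)
F = (-16, 32)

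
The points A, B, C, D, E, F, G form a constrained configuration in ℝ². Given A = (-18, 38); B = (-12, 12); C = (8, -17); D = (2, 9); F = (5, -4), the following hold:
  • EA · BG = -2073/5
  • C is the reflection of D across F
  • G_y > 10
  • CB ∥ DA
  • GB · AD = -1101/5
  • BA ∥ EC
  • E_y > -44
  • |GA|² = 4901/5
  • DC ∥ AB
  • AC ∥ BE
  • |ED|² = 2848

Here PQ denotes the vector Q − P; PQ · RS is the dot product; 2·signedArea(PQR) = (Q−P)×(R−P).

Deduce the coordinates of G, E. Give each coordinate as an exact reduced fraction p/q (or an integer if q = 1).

E = (14, -43)
G = (-18/5, 51/5)

1. E_x = 14  [BA ∥ EC ∩ AC ∥ BE]
2. E_y = -43  [BA ∥ EC ∩ AC ∥ BE]
   → E = (14, -43)
3. G_x = -18/5  [GB · AD = -1101/5 ∩ EA · BG = -2073/5]
4. G_y = 51/5  [GB · AD = -1101/5 ∩ EA · BG = -2073/5]
   → G = (-18/5, 51/5)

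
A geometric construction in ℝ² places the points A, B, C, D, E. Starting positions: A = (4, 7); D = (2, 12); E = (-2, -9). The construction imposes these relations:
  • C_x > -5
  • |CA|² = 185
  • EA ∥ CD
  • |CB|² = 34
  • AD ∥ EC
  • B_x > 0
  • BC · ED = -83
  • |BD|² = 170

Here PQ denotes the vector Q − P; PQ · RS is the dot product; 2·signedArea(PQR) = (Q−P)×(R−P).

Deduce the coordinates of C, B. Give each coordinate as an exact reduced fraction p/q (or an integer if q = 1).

1. C_x = -4  [EA ∥ CD ∩ AD ∥ EC]
2. C_y = -4  [EA ∥ CD ∩ AD ∥ EC]
   → C = (-4, -4)
3. B_x = 1  [line -4·x + -21·y + -17 = 0 ∩ |BD|² = 170]
4. B_y = -1  [line -4·x + -21·y + -17 = 0 ∩ |BD|² = 170]
   → B = (1, -1)

B = (1, -1)
C = (-4, -4)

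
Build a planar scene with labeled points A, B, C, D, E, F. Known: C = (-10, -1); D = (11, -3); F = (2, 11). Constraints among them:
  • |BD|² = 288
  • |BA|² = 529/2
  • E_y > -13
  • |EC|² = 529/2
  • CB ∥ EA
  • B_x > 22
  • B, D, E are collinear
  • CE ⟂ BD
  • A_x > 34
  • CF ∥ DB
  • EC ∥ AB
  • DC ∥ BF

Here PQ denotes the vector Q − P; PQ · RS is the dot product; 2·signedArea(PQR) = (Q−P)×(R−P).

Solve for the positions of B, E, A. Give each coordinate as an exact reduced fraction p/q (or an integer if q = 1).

1. B_x = 23  [DC ∥ BF ∩ CF ∥ DB]
2. B_y = 9  [DC ∥ BF ∩ CF ∥ DB]
   → B = (23, 9)
3. E_x = 3/2  [B, D, E are collinear ∩ CE ⟂ BD]
4. E_y = -25/2  [B, D, E are collinear ∩ CE ⟂ BD]
   → E = (3/2, -25/2)
5. A_x = 69/2  [EC ∥ AB ∩ CB ∥ EA]
6. A_y = -5/2  [EC ∥ AB ∩ CB ∥ EA]
   → A = (69/2, -5/2)

A = (69/2, -5/2)
B = (23, 9)
E = (3/2, -25/2)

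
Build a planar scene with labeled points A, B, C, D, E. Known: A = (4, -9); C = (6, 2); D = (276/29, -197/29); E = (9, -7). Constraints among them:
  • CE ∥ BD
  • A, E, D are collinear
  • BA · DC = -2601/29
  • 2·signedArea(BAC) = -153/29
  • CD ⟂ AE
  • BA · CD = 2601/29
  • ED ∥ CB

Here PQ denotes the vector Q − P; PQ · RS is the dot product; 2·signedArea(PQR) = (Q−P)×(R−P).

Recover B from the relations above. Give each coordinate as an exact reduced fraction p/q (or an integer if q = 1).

B = (189/29, 64/29)

1. B_x = 189/29  [CE ∥ BD ∩ ED ∥ CB]
2. B_y = 64/29  [CE ∥ BD ∩ ED ∥ CB]
   → B = (189/29, 64/29)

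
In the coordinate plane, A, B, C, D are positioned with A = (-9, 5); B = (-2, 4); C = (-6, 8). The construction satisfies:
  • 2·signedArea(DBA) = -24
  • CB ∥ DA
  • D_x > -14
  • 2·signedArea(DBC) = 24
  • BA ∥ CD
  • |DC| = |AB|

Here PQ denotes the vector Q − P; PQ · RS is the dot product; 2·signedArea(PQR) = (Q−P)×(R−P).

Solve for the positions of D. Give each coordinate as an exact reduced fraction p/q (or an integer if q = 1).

1. D_x = -13  [CB ∥ DA ∩ BA ∥ CD]
2. D_y = 9  [CB ∥ DA ∩ BA ∥ CD]
   → D = (-13, 9)

D = (-13, 9)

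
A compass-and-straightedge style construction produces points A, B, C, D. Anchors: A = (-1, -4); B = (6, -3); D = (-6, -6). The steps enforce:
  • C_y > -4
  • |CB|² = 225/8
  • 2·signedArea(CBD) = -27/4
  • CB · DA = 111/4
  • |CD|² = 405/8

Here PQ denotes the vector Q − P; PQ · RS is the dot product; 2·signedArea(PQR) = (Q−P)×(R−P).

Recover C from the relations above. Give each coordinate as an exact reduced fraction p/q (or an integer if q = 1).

1. C_x = 3/4  [CB · DA = 111/4 ∩ 2·signedArea(CBD) = -27/4]
2. C_y = -15/4  [CB · DA = 111/4 ∩ 2·signedArea(CBD) = -27/4]
   → C = (3/4, -15/4)

C = (3/4, -15/4)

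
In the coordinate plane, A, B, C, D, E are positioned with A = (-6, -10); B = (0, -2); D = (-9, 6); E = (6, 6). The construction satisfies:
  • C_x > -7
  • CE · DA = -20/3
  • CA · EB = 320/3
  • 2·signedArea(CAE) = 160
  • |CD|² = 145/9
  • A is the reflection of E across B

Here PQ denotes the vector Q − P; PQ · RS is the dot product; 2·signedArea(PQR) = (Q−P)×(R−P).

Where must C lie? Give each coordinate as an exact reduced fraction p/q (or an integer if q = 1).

1. C_x = -6  [2·signedArea(CAE) = 160 ∩ CE · DA = -20/3]
2. C_y = 10/3  [2·signedArea(CAE) = 160 ∩ CE · DA = -20/3]
   → C = (-6, 10/3)

C = (-6, 10/3)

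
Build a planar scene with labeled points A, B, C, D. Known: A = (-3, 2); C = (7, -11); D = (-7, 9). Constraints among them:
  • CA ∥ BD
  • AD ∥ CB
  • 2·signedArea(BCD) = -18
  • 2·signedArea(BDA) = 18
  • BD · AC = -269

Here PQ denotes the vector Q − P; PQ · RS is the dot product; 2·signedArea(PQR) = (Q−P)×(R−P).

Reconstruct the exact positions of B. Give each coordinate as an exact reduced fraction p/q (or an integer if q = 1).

1. B_x = 3  [CA ∥ BD ∩ AD ∥ CB]
2. B_y = -4  [CA ∥ BD ∩ AD ∥ CB]
   → B = (3, -4)

B = (3, -4)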